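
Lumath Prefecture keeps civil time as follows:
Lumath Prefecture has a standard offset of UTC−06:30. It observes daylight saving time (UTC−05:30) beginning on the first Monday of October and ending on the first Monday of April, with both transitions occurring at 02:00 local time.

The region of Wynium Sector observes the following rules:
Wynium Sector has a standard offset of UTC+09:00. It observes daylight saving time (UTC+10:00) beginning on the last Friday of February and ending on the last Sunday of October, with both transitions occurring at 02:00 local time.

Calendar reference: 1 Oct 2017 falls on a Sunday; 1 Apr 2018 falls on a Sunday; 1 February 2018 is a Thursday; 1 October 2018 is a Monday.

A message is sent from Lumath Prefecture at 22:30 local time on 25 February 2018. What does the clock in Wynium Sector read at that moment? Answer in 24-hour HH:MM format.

1 October 2017 is a Sunday, so the first Monday is October 2.
1 April 2018 is a Sunday, so the first Monday is April 2.
Daylight saving runs 2 October 2017 – 2 April 2018; 25 February 2018 is inside that window, so Lumath Prefecture is at UTC−05:30.
22:30 Lumath Prefecture + 5h30m = 04:00 UTC (rolling into the next day, 26 February 2018).
1 February 2018 is a Thursday, so Fridays fall on 2, 9, 16, 23; the last is February 23.
1 October 2018 is a Monday, so Sundays fall on 7, 14, 21, 28; the last is October 28.
At the standard offset (UTC+09:00), 04:00 UTC + 9h = 13:00 Wynium Sector standard time.
The standard-time date in Wynium Sector, 26 February 2018, lies within the daylight-saving period (23 February – 28 October), so Wynium Sector is on daylight time, UTC+10:00.
04:00 UTC + 10h = 14:00 Wynium Sector.

14:00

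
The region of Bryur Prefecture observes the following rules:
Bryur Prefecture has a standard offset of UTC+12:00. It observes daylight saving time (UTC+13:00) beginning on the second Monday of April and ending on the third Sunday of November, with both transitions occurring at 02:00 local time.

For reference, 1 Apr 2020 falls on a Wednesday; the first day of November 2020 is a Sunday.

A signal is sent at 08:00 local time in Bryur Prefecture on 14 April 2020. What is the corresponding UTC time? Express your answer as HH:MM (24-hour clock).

19:00

1 April 2020 is a Wednesday, so the first Monday is April 6 and the second is April 13.
1 November 2020 is a Sunday, so the first Sunday is November 1 and the third is November 15.
14 April 2020 falls between 13 April and 15 November, so daylight saving is in effect and Bryur Prefecture is at UTC+13:00.
08:00 local − 13h = 19:00 UTC (rolling into the previous day, 13 April 2020).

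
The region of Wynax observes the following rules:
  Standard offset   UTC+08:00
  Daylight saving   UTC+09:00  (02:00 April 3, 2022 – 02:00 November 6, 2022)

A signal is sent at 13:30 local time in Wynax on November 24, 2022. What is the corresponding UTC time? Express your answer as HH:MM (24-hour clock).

05:30

Daylight saving runs 3 April – 6 November; November 24, 2022 is outside that window, so Wynax is on standard time at UTC+08:00.
13:30 local − 8h = 05:30 UTC.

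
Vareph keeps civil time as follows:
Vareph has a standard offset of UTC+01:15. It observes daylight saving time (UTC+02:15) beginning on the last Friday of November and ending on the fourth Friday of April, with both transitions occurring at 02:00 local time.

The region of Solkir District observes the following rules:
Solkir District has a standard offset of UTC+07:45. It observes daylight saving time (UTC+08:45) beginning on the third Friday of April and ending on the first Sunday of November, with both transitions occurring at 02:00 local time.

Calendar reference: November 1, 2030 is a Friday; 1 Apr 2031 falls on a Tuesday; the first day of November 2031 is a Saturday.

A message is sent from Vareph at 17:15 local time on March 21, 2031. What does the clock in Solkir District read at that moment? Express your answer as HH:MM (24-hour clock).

22:45

1 November 2030 is a Friday, so Fridays fall on 1, 8, 15, 22, 29; the last is November 29.
1 April 2031 is a Tuesday, so the first Friday is April 4 and the fourth is April 25.
March 21, 2031 lies within the daylight-saving period (29 November 2030 – 25 April 2031), so Vareph is on daylight time, UTC+02:15.
17:15 Vareph − 2h15m = 15:00 UTC.
1 April 2031 is a Tuesday, so the first Friday is April 4 and the third is April 18.
1 November 2031 is a Saturday, so the first Sunday is November 2.
At the standard offset (UTC+07:45), 15:00 UTC + 7h45m = 22:45 Solkir District standard time.
The standard-time date in Solkir District, March 21, 2031, is outside the daylight-saving period (18 April – 2 November), so Solkir District is on standard time, UTC+07:45.
15:00 UTC + 7h45m = 22:45 Solkir District.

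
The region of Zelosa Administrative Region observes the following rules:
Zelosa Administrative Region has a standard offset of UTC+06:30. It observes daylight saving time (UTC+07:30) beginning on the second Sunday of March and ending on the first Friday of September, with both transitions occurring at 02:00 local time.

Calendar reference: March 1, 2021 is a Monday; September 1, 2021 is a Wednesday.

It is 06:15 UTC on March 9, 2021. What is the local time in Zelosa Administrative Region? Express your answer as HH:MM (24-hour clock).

12:45

1 March 2021 is a Monday, so the first Sunday is March 7 and the second is March 14.
1 September 2021 is a Wednesday, so the first Friday is September 3.
At the standard offset (UTC+06:30), 06:15 UTC + 6h30m = 12:45 Zelosa Administrative Region standard time.
The standard-time date in Zelosa Administrative Region, March 9, 2021, is outside the daylight-saving period (14 March – 3 September), so Zelosa Administrative Region is on standard time, UTC+06:30.
06:15 UTC + 6h30m = 12:45 local.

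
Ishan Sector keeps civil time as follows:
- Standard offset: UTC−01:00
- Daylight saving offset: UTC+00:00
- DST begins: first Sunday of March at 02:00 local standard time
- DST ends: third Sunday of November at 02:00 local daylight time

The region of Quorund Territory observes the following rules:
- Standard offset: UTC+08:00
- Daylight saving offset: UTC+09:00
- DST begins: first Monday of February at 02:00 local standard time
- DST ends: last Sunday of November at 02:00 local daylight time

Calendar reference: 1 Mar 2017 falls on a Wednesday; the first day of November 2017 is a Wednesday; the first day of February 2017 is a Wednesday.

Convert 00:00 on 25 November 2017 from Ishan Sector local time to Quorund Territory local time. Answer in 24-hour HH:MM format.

10:00

1 March 2017 is a Wednesday, so the first Sunday is March 5.
1 November 2017 is a Wednesday, so the first Sunday is November 5 and the third is November 19.
Daylight saving runs 5 March – 19 November; 25 November 2017 is outside that window, so Ishan Sector is on standard time at UTC−01:00.
00:00 Ishan Sector + 1h = 01:00 UTC.
1 February 2017 is a Wednesday, so the first Monday is February 6.
1 November 2017 is a Wednesday, so Sundays fall on 5, 12, 19, 26; the last is November 26.
At the standard offset (UTC+08:00), 01:00 UTC + 8h = 09:00 Quorund Territory standard time.
The standard-time date in Quorund Territory, 25 November 2017, falls between 6 February and 26 November, so daylight saving is in effect and Quorund Territory is at UTC+09:00.
01:00 UTC + 9h = 10:00 Quorund Territory.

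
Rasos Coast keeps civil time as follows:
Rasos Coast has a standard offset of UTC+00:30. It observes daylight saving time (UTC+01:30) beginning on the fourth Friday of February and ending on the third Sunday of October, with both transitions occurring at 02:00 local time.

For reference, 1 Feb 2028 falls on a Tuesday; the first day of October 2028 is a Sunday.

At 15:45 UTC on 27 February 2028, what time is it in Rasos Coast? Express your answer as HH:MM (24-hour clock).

1 February 2028 is a Tuesday, so the first Friday is February 4 and the fourth is February 25.
1 October 2028 is a Sunday, so the first Sunday is October 1 and the third is October 15.
At the standard offset (UTC+00:30), 15:45 UTC + 0h30m = 16:15 Rasos Coast standard time.
The standard-time date in Rasos Coast, 27 February 2028, falls between 25 February and 15 October, so daylight saving is in effect and Rasos Coast is at UTC+01:30.
15:45 UTC + 1h30m = 17:15 local.

17:15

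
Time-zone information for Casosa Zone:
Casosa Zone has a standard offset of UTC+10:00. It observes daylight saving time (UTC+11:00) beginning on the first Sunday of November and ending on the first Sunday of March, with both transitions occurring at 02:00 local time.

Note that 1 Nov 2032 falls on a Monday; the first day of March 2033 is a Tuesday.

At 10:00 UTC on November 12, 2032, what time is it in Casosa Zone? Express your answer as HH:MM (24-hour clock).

1 November 2032 is a Monday, so the first Sunday is November 7.
1 March 2033 is a Tuesday, so the first Sunday is March 6.
At the standard offset (UTC+10:00), 10:00 UTC + 10h = 20:00 Casosa Zone standard time.
The standard-time date in Casosa Zone, November 12, 2032, falls between 7 November 2032 and 6 March 2033, so daylight saving is in effect and Casosa Zone is at UTC+11:00.
10:00 UTC + 11h = 21:00 local.

21:00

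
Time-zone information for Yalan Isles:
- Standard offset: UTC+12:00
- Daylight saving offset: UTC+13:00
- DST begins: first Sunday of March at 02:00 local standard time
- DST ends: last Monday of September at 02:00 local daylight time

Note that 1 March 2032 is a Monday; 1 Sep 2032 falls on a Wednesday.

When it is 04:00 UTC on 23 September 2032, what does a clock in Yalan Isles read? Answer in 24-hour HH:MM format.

17:00

1 March 2032 is a Monday, so the first Sunday is March 7.
1 September 2032 is a Wednesday, so Mondays fall on 6, 13, 20, 27; the last is September 27.
At the standard offset (UTC+12:00), 04:00 UTC + 12h = 16:00 Yalan Isles standard time.
The standard-time date in Yalan Isles, 23 September 2032, lies within the daylight-saving period (7 March – 27 September), so Yalan Isles is on daylight time, UTC+13:00.
04:00 UTC + 13h = 17:00 local.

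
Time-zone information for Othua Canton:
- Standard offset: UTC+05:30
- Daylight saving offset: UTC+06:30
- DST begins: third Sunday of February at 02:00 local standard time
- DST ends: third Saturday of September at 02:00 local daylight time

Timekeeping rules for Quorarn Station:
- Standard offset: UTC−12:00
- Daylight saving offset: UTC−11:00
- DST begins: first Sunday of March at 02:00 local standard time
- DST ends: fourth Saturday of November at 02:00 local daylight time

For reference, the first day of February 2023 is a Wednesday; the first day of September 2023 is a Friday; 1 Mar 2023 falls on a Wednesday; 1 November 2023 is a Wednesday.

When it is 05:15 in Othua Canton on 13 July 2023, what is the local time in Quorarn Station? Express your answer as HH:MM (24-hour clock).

1 February 2023 is a Wednesday, so the first Sunday is February 5 and the third is February 19.
1 September 2023 is a Friday, so the first Saturday is September 2 and the third is September 16.
13 July 2023 falls between 19 February and 16 September, so daylight saving is in effect and Othua Canton is at UTC+06:30.
05:15 Othua Canton − 6h30m = 22:45 UTC (rolling into the previous day, 12 July 2023).
1 March 2023 is a Wednesday, so the first Sunday is March 5.
1 November 2023 is a Wednesday, so the first Saturday is November 4 and the fourth is November 25.
At the standard offset (UTC−12:00), 22:45 UTC − 12h = 10:45 Quorarn Station standard time.
The standard-time date in Quorarn Station, 12 July 2023, lies within the daylight-saving period (5 March – 25 November), so Quorarn Station is on daylight time, UTC−11:00.
22:45 UTC − 11h = 11:45 Quorarn Station.

11:45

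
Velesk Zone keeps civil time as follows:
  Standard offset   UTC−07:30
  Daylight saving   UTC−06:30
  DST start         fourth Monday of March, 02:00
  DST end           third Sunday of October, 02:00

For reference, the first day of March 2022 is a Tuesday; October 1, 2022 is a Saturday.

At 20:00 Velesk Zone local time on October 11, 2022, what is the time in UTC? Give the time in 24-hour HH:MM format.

1 March 2022 is a Tuesday, so the first Monday is March 7 and the fourth is March 28.
1 October 2022 is a Saturday, so the first Sunday is October 2 and the third is October 16.
October 11, 2022 falls between 28 March and 16 October, so daylight saving is in effect and Velesk Zone is at UTC−06:30.
20:00 local + 6h30m = 02:30 UTC (rolling into the next day, 12 October 2022).

02:30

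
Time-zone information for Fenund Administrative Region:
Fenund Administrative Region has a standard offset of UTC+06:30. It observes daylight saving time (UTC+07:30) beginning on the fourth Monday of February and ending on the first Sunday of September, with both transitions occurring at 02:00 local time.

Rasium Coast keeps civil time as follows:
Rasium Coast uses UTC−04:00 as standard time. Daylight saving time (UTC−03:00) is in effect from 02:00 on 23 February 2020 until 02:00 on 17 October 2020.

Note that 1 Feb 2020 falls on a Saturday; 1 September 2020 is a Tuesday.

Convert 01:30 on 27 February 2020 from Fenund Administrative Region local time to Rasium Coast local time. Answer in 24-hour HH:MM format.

1 February 2020 is a Saturday, so the first Monday is February 3 and the fourth is February 24.
1 September 2020 is a Tuesday, so the first Sunday is September 6.
Daylight saving runs 24 February – 6 September; 27 February 2020 is inside that window, so Fenund Administrative Region is at UTC+07:30.
01:30 Fenund Administrative Region − 7h30m = 18:00 UTC (rolling into the previous day, 26 February 2020).
At the standard offset (UTC−04:00), 18:00 UTC − 4h = 14:00 Rasium Coast standard time.
The standard-time date in Rasium Coast, 26 February 2020, lies within the daylight-saving period (23 February – 17 October), so Rasium Coast is on daylight time, UTC−03:00.
18:00 UTC − 3h = 15:00 Rasium Coast.

15:00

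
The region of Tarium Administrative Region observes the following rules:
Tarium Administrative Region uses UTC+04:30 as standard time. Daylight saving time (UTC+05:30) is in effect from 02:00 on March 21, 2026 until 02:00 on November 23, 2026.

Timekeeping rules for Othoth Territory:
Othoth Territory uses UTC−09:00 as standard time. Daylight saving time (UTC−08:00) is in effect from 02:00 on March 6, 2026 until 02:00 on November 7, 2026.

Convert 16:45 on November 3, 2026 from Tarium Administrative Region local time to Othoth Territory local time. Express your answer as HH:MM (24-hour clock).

November 3, 2026 falls between 21 March and 23 November, so daylight saving is in effect and Tarium Administrative Region is at UTC+05:30.
16:45 Tarium Administrative Region − 5h30m = 11:15 UTC.
At the standard offset (UTC−09:00), 11:15 UTC − 9h = 02:15 Othoth Territory standard time.
The standard-time date in Othoth Territory, November 3, 2026, lies within the daylight-saving period (6 March – 7 November), so Othoth Territory is on daylight time, UTC−08:00.
11:15 UTC − 8h = 03:15 Othoth Territory.

03:15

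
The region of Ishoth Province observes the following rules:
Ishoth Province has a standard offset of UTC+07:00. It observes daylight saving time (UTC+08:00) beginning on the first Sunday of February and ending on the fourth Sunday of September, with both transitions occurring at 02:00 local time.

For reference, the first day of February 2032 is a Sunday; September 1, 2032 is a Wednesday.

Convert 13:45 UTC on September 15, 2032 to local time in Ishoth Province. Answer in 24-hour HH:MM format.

1 February 2032 is a Sunday, so the first Sunday is February 1.
1 September 2032 is a Wednesday, so the first Sunday is September 5 and the fourth is September 26.
At the standard offset (UTC+07:00), 13:45 UTC + 7h = 20:45 Ishoth Province standard time.
Daylight saving runs 1 February – 26 September; the standard-time date in Ishoth Province, September 15, 2032, is inside that window, so Ishoth Province is at UTC+08:00.
13:45 UTC + 8h = 21:45 local.

21:45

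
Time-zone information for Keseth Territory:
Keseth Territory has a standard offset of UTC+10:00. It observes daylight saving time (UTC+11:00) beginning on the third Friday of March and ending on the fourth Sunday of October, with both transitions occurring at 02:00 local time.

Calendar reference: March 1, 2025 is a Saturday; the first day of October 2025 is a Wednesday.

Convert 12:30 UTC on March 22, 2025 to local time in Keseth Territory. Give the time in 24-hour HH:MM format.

1 March 2025 is a Saturday, so the first Friday is March 7 and the third is March 21.
1 October 2025 is a Wednesday, so the first Sunday is October 5 and the fourth is October 26.
At the standard offset (UTC+10:00), 12:30 UTC + 10h = 22:30 Keseth Territory standard time.
The standard-time date in Keseth Territory, March 22, 2025, lies within the daylight-saving period (21 March – 26 October), so Keseth Territory is on daylight time, UTC+11:00.
12:30 UTC + 11h = 23:30 local.

23:30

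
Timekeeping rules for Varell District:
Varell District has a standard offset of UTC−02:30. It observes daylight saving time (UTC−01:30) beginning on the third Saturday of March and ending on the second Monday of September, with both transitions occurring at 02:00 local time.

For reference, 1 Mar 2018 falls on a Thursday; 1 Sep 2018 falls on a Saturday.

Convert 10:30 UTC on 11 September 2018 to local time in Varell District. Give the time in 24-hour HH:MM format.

08:00

1 March 2018 is a Thursday, so the first Saturday is March 3 and the third is March 17.
1 September 2018 is a Saturday, so the first Monday is September 3 and the second is September 10.
At the standard offset (UTC−02:30), 10:30 UTC − 2h30m = 08:00 Varell District standard time.
The standard-time date in Varell District, 11 September 2018, is outside the daylight-saving period (17 March – 10 September), so Varell District is on standard time, UTC−02:30.
10:30 UTC − 2h30m = 08:00 local.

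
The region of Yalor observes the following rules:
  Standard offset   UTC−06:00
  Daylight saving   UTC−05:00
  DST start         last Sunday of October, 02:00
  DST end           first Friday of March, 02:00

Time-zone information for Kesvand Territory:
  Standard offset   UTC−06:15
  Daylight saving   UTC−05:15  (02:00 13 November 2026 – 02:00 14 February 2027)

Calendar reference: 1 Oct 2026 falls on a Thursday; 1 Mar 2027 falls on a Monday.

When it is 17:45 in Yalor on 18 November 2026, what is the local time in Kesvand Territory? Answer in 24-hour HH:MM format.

17:30

1 October 2026 is a Thursday, so Sundays fall on 4, 11, 18, 25; the last is October 25.
1 March 2027 is a Monday, so the first Friday is March 5.
18 November 2026 falls between 25 October 2026 and 5 March 2027, so daylight saving is in effect and Yalor is at UTC−05:00.
17:45 Yalor + 5h = 22:45 UTC.
At the standard offset (UTC−06:15), 22:45 UTC − 6h15m = 16:30 Kesvand Territory standard time.
Daylight saving runs 13 November 2026 – 14 February 2027; the standard-time date in Kesvand Territory, 18 November 2026, is inside that window, so Kesvand Territory is at UTC−05:15.
22:45 UTC − 5h15m = 17:30 Kesvand Territory.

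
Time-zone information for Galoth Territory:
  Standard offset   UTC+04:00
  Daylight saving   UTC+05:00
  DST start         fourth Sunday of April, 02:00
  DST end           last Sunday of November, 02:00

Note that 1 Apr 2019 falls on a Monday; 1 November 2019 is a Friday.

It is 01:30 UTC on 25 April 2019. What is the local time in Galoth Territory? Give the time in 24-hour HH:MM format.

05:30

1 April 2019 is a Monday, so the first Sunday is April 7 and the fourth is April 28.
1 November 2019 is a Friday, so Sundays fall on 3, 10, 17, 24; the last is November 24.
At the standard offset (UTC+04:00), 01:30 UTC + 4h = 05:30 Galoth Territory standard time.
The standard-time date in Galoth Territory, 25 April 2019, is outside the daylight-saving period (28 April – 24 November), so Galoth Territory is on standard time, UTC+04:00.
01:30 UTC + 4h = 05:30 local.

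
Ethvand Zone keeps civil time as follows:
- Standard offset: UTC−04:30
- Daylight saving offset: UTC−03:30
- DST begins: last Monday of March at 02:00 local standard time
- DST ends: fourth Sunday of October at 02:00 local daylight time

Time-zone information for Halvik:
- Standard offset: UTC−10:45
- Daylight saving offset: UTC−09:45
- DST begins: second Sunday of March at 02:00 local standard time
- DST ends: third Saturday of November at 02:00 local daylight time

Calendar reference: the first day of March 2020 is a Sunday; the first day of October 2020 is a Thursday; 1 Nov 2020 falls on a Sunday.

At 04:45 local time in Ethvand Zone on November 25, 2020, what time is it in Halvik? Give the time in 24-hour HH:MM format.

22:30

1 March 2020 is a Sunday, so Mondays fall on 2, 9, 16, 23, 30; the last is March 30.
1 October 2020 is a Thursday, so the first Sunday is October 4 and the fourth is October 25.
November 25, 2020 does not fall between 30 March and 25 October, so daylight saving is not in effect and Ethvand Zone is at UTC−04:30.
04:45 Ethvand Zone + 4h30m = 09:15 UTC.
1 March 2020 is a Sunday, so the first Sunday is March 1 and the second is March 8.
1 November 2020 is a Sunday, so the first Saturday is November 7 and the third is November 21.
At the standard offset (UTC−10:45), 09:15 UTC − 10h45m = 22:30 Halvik standard time (rolling into the previous day, 24 November 2020).
The standard-time date in Halvik, November 24, 2020, is outside the daylight-saving period (8 March – 21 November), so Halvik is on standard time, UTC−10:45.
09:15 UTC − 10h45m = 22:30 Halvik (rolling into the previous day, 24 November 2020).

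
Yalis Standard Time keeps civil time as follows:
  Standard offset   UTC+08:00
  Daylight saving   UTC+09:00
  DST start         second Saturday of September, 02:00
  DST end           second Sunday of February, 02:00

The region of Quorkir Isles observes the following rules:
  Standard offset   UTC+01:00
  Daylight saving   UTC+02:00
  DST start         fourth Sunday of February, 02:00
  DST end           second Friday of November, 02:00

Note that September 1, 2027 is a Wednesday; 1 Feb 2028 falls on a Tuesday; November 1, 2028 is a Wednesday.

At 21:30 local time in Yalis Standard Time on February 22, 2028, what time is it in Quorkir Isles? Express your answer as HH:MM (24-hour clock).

14:30

1 September 2027 is a Wednesday, so the first Saturday is September 4 and the second is September 11.
1 February 2028 is a Tuesday, so the first Sunday is February 6 and the second is February 13.
Daylight saving runs 11 September 2027 – 13 February 2028; February 22, 2028 is outside that window, so Yalis Standard Time is on standard time at UTC+08:00.
21:30 Yalis Standard Time − 8h = 13:30 UTC.
1 February 2028 is a Tuesday, so the first Sunday is February 6 and the fourth is February 27.
1 November 2028 is a Wednesday, so the first Friday is November 3 and the second is November 10.
At the standard offset (UTC+01:00), 13:30 UTC + 1h = 14:30 Quorkir Isles standard time.
The standard-time date in Quorkir Isles, February 22, 2028, is outside the daylight-saving period (27 February – 10 November), so Quorkir Isles is on standard time, UTC+01:00.
13:30 UTC + 1h = 14:30 Quorkir Isles.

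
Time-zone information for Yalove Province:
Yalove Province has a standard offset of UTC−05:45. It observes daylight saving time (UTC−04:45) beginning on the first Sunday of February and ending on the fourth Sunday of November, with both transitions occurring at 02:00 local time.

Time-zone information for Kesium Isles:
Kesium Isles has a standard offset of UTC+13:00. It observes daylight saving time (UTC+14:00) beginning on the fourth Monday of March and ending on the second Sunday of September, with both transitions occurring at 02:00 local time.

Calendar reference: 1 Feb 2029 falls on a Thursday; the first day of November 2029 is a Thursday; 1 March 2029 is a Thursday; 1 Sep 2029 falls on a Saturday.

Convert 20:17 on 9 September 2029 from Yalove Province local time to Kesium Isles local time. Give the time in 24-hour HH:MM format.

14:02

1 February 2029 is a Thursday, so the first Sunday is February 4.
1 November 2029 is a Thursday, so the first Sunday is November 4 and the fourth is November 25.
9 September 2029 falls between 4 February and 25 November, so daylight saving is in effect and Yalove Province is at UTC−04:45.
20:17 Yalove Province + 4h45m = 01:02 UTC (rolling into the next day, 10 September 2029).
1 March 2029 is a Thursday, so the first Monday is March 5 and the fourth is March 26.
1 September 2029 is a Saturday, so the first Sunday is September 2 and the second is September 9.
At the standard offset (UTC+13:00), 01:02 UTC + 13h = 14:02 Kesium Isles standard time.
The standard-time date in Kesium Isles, 10 September 2029, does not fall between 26 March and 9 September, so daylight saving is not in effect and Kesium Isles is at UTC+13:00.
01:02 UTC + 13h = 14:02 Kesium Isles.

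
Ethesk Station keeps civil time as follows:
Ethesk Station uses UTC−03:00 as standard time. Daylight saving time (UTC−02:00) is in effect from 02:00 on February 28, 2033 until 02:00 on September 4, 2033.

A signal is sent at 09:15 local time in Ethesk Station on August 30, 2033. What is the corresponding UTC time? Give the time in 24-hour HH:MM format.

Daylight saving runs 28 February – 4 September; August 30, 2033 is inside that window, so Ethesk Station is at UTC−02:00.
09:15 local + 2h = 11:15 UTC.

11:15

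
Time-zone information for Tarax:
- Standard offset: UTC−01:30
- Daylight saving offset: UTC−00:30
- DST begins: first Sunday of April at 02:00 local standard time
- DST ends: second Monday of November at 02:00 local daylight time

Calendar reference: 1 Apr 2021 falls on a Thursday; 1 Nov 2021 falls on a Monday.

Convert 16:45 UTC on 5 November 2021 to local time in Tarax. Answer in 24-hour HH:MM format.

16:15

1 April 2021 is a Thursday, so the first Sunday is April 4.
1 November 2021 is a Monday, so the first Monday is November 1 and the second is November 8.
At the standard offset (UTC−01:30), 16:45 UTC − 1h30m = 15:15 Tarax standard time.
Daylight saving runs 4 April – 8 November; the standard-time date in Tarax, 5 November 2021, is inside that window, so Tarax is at UTC−00:30.
16:45 UTC − 0h30m = 16:15 local.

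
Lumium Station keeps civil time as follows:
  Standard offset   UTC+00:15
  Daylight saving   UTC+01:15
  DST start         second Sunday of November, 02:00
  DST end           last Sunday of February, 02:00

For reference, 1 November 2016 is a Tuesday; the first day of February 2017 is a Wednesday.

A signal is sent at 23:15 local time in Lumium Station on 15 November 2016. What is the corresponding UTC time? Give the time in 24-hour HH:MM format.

1 November 2016 is a Tuesday, so the first Sunday is November 6 and the second is November 13.
1 February 2017 is a Wednesday, so Sundays fall on 5, 12, 19, 26; the last is February 26.
15 November 2016 lies within the daylight-saving period (13 November 2016 – 26 February 2017), so Lumium Station is on daylight time, UTC+01:15.
23:15 local − 1h15m = 22:00 UTC.

22:00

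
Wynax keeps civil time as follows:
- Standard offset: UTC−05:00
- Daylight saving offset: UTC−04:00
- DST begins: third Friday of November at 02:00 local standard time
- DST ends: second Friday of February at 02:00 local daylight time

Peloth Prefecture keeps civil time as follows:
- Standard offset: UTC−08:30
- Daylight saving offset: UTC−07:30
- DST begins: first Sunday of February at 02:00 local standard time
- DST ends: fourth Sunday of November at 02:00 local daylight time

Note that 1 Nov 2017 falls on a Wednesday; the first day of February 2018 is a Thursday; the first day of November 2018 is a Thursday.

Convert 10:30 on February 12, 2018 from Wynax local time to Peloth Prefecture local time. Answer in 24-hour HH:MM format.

08:00

1 November 2017 is a Wednesday, so the first Friday is November 3 and the third is November 17.
1 February 2018 is a Thursday, so the first Friday is February 2 and the second is February 9.
February 12, 2018 is outside the daylight-saving period (17 November 2017 – 9 February 2018), so Wynax is on standard time, UTC−05:00.
10:30 Wynax + 5h = 15:30 UTC.
1 February 2018 is a Thursday, so the first Sunday is February 4.
1 November 2018 is a Thursday, so the first Sunday is November 4 and the fourth is November 25.
At the standard offset (UTC−08:30), 15:30 UTC − 8h30m = 07:00 Peloth Prefecture standard time.
The standard-time date in Peloth Prefecture, February 12, 2018, lies within the daylight-saving period (4 February – 25 November), so Peloth Prefecture is on daylight time, UTC−07:30.
15:30 UTC − 7h30m = 08:00 Peloth Prefecture.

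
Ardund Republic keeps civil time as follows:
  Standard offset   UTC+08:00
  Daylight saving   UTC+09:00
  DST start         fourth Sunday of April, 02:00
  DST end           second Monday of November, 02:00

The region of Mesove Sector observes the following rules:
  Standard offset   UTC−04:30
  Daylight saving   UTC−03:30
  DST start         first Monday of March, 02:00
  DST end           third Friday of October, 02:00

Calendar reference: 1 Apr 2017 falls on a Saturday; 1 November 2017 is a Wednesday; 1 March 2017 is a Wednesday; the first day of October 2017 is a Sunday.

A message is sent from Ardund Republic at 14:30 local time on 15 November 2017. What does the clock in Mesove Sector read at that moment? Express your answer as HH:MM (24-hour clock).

1 April 2017 is a Saturday, so the first Sunday is April 2 and the fourth is April 23.
1 November 2017 is a Wednesday, so the first Monday is November 6 and the second is November 13.
15 November 2017 is outside the daylight-saving period (23 April – 13 November), so Ardund Republic is on standard time, UTC+08:00.
14:30 Ardund Republic − 8h = 06:30 UTC.
1 March 2017 is a Wednesday, so the first Monday is March 6.
1 October 2017 is a Sunday, so the first Friday is October 6 and the third is October 20.
At the standard offset (UTC−04:30), 06:30 UTC − 4h30m = 02:00 Mesove Sector standard time.
The standard-time date in Mesove Sector, 15 November 2017, does not fall between 6 March and 20 October, so daylight saving is not in effect and Mesove Sector is at UTC−04:30.
06:30 UTC − 4h30m = 02:00 Mesove Sector.

02:00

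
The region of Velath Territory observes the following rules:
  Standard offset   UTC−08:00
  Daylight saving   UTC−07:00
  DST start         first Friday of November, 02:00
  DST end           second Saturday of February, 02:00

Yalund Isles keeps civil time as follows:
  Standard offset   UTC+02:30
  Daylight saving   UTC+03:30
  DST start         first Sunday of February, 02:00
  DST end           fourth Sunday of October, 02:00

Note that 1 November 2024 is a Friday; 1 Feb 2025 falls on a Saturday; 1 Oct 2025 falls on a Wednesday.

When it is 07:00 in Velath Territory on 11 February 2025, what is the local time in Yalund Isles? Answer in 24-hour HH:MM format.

18:30

1 November 2024 is a Friday, so the first Friday is November 1.
1 February 2025 is a Saturday, so the first Saturday is February 1 and the second is February 8.
Daylight saving runs 1 November 2024 – 8 February 2025; 11 February 2025 is outside that window, so Velath Territory is on standard time at UTC−08:00.
07:00 Velath Territory + 8h = 15:00 UTC.
1 February 2025 is a Saturday, so the first Sunday is February 2.
1 October 2025 is a Wednesday, so the first Sunday is October 5 and the fourth is October 26.
At the standard offset (UTC+02:30), 15:00 UTC + 2h30m = 17:30 Yalund Isles standard time.
The standard-time date in Yalund Isles, 11 February 2025, falls between 2 February and 26 October, so daylight saving is in effect and Yalund Isles is at UTC+03:30.
15:00 UTC + 3h30m = 18:30 Yalund Isles.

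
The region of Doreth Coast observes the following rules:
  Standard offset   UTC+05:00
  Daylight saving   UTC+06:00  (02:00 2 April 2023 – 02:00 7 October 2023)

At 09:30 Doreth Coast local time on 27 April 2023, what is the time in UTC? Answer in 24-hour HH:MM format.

03:30

27 April 2023 falls between 2 April and 7 October, so daylight saving is in effect and Doreth Coast is at UTC+06:00.
09:30 local − 6h = 03:30 UTC.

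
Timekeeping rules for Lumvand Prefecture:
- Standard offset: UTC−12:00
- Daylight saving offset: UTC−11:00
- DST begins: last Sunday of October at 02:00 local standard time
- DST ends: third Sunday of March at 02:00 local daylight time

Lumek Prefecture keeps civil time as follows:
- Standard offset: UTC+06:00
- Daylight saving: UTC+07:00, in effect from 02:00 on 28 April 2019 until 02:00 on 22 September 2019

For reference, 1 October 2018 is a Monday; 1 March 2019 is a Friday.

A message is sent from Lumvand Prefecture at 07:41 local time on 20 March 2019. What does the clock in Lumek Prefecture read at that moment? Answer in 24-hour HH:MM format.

1 October 2018 is a Monday, so Sundays fall on 7, 14, 21, 28; the last is October 28.
1 March 2019 is a Friday, so the first Sunday is March 3 and the third is March 17.
20 March 2019 does not fall between 28 October 2018 and 17 March 2019, so daylight saving is not in effect and Lumvand Prefecture is at UTC−12:00.
07:41 Lumvand Prefecture + 12h = 19:41 UTC.
At the standard offset (UTC+06:00), 19:41 UTC + 6h = 01:41 Lumek Prefecture standard time (rolling into the next day, 21 March 2019).
The standard-time date in Lumek Prefecture, 21 March 2019, does not fall between 28 April and 22 September, so daylight saving is not in effect and Lumek Prefecture is at UTC+06:00.
19:41 UTC + 6h = 01:41 Lumek Prefecture (rolling into the next day, 21 March 2019).

01:41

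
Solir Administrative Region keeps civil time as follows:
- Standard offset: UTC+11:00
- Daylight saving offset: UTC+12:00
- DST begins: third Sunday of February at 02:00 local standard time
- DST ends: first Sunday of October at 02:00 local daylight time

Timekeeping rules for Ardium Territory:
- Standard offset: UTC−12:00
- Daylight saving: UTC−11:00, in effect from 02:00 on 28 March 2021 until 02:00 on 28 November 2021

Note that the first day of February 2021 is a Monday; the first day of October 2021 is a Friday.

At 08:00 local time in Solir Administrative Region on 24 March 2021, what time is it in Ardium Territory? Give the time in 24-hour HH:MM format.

08:00

1 February 2021 is a Monday, so the first Sunday is February 7 and the third is February 21.
1 October 2021 is a Friday, so the first Sunday is October 3.
24 March 2021 lies within the daylight-saving period (21 February – 3 October), so Solir Administrative Region is on daylight time, UTC+12:00.
08:00 Solir Administrative Region − 12h = 20:00 UTC (rolling into the previous day, 23 March 2021).
At the standard offset (UTC−12:00), 20:00 UTC − 12h = 08:00 Ardium Territory standard time.
The standard-time date in Ardium Territory, 23 March 2021, does not fall between 28 March and 28 November, so daylight saving is not in effect and Ardium Territory is at UTC−12:00.
20:00 UTC − 12h = 08:00 Ardium Territory.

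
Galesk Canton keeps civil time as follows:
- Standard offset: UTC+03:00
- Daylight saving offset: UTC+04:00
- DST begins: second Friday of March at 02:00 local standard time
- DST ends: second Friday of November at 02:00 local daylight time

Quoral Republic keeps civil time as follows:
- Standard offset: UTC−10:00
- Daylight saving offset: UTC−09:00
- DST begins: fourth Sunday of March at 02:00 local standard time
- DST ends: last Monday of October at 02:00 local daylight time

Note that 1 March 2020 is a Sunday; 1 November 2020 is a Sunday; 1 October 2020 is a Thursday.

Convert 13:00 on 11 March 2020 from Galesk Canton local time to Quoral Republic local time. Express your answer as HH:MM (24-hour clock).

1 March 2020 is a Sunday, so the first Friday is March 6 and the second is March 13.
1 November 2020 is a Sunday, so the first Friday is November 6 and the second is November 13.
11 March 2020 is outside the daylight-saving period (13 March – 13 November), so Galesk Canton is on standard time, UTC+03:00.
13:00 Galesk Canton − 3h = 10:00 UTC.
1 March 2020 is a Sunday, so the first Sunday is March 1 and the fourth is March 22.
1 October 2020 is a Thursday, so Mondays fall on 5, 12, 19, 26; the last is October 26.
At the standard offset (UTC−10:00), 10:00 UTC − 10h = 00:00 Quoral Republic standard time.
The standard-time date in Quoral Republic, 11 March 2020, is outside the daylight-saving period (22 March – 26 October), so Quoral Republic is on standard time, UTC−10:00.
10:00 UTC − 10h = 00:00 Quoral Republic.

00:00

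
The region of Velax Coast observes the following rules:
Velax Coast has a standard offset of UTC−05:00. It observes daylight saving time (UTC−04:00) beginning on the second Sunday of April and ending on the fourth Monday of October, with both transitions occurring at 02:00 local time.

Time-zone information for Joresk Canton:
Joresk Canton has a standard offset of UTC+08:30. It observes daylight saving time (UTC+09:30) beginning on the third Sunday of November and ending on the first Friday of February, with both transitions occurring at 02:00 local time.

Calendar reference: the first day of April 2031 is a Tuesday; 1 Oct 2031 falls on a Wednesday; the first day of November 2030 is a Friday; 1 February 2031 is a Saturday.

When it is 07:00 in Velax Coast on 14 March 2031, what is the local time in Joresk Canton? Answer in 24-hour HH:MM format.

1 April 2031 is a Tuesday, so the first Sunday is April 6 and the second is April 13.
1 October 2031 is a Wednesday, so the first Monday is October 6 and the fourth is October 27.
14 March 2031 does not fall between 13 April and 27 October, so daylight saving is not in effect and Velax Coast is at UTC−05:00.
07:00 Velax Coast + 5h = 12:00 UTC.
1 November 2030 is a Friday, so the first Sunday is November 3 and the third is November 17.
1 February 2031 is a Saturday, so the first Friday is February 7.
At the standard offset (UTC+08:30), 12:00 UTC + 8h30m = 20:30 Joresk Canton standard time.
Daylight saving runs 17 November 2030 – 7 February 2031; the standard-time date in Joresk Canton, 14 March 2031, is outside that window, so Joresk Canton is on standard time at UTC+08:30.
12:00 UTC + 8h30m = 20:30 Joresk Canton.

20:30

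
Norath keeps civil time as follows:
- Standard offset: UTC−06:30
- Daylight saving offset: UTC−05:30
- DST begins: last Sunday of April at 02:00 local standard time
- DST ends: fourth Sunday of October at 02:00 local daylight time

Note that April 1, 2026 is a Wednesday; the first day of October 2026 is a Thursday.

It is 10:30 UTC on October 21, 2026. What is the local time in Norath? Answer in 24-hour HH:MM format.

1 April 2026 is a Wednesday, so Sundays fall on 5, 12, 19, 26; the last is April 26.
1 October 2026 is a Thursday, so the first Sunday is October 4 and the fourth is October 25.
At the standard offset (UTC−06:30), 10:30 UTC − 6h30m = 04:00 Norath standard time.
The standard-time date in Norath, October 21, 2026, lies within the daylight-saving period (26 April – 25 October), so Norath is on daylight time, UTC−05:30.
10:30 UTC − 5h30m = 05:00 local.

05:00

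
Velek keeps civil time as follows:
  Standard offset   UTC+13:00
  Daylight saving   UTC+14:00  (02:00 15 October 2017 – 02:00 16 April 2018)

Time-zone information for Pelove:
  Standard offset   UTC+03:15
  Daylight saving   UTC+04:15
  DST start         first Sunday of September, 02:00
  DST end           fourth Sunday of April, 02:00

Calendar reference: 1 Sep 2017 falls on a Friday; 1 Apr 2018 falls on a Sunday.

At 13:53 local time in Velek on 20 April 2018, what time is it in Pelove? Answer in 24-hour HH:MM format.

05:08

Daylight saving runs 15 October 2017 – 16 April 2018; 20 April 2018 is outside that window, so Velek is on standard time at UTC+13:00.
13:53 Velek − 13h = 00:53 UTC.
1 September 2017 is a Friday, so the first Sunday is September 3.
1 April 2018 is a Sunday, so the first Sunday is April 1 and the fourth is April 22.
At the standard offset (UTC+03:15), 00:53 UTC + 3h15m = 04:08 Pelove standard time.
The standard-time date in Pelove, 20 April 2018, falls between 3 September 2017 and 22 April 2018, so daylight saving is in effect and Pelove is at UTC+04:15.
00:53 UTC + 4h15m = 05:08 Pelove.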